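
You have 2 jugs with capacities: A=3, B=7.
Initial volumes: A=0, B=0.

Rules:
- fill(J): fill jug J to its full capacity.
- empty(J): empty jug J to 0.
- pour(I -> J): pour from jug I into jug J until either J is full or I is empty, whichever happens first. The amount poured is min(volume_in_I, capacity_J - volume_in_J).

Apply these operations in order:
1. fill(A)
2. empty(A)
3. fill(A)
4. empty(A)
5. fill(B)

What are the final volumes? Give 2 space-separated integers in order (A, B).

Step 1: fill(A) -> (A=3 B=0)
Step 2: empty(A) -> (A=0 B=0)
Step 3: fill(A) -> (A=3 B=0)
Step 4: empty(A) -> (A=0 B=0)
Step 5: fill(B) -> (A=0 B=7)

Answer: 0 7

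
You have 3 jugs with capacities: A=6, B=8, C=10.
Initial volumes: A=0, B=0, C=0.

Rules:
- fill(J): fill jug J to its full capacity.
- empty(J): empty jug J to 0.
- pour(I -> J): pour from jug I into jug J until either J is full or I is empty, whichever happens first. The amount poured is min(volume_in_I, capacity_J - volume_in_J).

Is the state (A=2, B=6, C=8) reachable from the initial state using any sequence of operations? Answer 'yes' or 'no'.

BFS explored all 96 reachable states.
Reachable set includes: (0,0,0), (0,0,2), (0,0,4), (0,0,6), (0,0,8), (0,0,10), (0,2,0), (0,2,2), (0,2,4), (0,2,6), (0,2,8), (0,2,10) ...
Target (A=2, B=6, C=8) not in reachable set → no.

Answer: no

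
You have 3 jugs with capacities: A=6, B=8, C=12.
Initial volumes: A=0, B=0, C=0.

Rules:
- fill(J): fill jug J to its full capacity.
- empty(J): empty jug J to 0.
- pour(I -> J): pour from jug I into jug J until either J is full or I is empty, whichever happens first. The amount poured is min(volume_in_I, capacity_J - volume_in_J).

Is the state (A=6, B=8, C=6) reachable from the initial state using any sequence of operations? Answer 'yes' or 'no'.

BFS from (A=0, B=0, C=0):
  1. fill(B) -> (A=0 B=8 C=0)
  2. fill(C) -> (A=0 B=8 C=12)
  3. pour(C -> A) -> (A=6 B=8 C=6)
Target reached → yes.

Answer: yes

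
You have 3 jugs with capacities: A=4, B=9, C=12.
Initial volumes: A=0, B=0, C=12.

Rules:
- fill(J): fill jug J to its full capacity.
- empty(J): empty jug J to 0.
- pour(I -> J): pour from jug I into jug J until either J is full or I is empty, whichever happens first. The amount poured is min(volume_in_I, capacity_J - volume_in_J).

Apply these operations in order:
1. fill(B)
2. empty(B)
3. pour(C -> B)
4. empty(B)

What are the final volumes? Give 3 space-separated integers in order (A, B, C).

Answer: 0 0 3

Derivation:
Step 1: fill(B) -> (A=0 B=9 C=12)
Step 2: empty(B) -> (A=0 B=0 C=12)
Step 3: pour(C -> B) -> (A=0 B=9 C=3)
Step 4: empty(B) -> (A=0 B=0 C=3)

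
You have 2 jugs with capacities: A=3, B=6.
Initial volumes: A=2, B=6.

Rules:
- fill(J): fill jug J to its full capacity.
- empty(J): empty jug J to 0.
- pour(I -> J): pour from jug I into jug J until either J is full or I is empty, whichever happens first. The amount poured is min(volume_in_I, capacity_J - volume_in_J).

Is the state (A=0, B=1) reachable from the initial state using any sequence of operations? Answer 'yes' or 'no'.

BFS explored all 12 reachable states.
Reachable set includes: (0,0), (0,2), (0,3), (0,5), (0,6), (2,0), (2,6), (3,0), (3,2), (3,3), (3,5), (3,6)
Target (A=0, B=1) not in reachable set → no.

Answer: no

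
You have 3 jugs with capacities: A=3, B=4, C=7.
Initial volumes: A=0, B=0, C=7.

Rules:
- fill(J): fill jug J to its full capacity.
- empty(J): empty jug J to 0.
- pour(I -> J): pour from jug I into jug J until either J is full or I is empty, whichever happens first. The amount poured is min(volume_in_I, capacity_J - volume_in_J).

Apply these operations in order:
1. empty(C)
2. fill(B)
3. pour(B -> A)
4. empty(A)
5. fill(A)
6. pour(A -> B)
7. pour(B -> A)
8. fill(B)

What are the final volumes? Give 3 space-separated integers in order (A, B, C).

Step 1: empty(C) -> (A=0 B=0 C=0)
Step 2: fill(B) -> (A=0 B=4 C=0)
Step 3: pour(B -> A) -> (A=3 B=1 C=0)
Step 4: empty(A) -> (A=0 B=1 C=0)
Step 5: fill(A) -> (A=3 B=1 C=0)
Step 6: pour(A -> B) -> (A=0 B=4 C=0)
Step 7: pour(B -> A) -> (A=3 B=1 C=0)
Step 8: fill(B) -> (A=3 B=4 C=0)

Answer: 3 4 0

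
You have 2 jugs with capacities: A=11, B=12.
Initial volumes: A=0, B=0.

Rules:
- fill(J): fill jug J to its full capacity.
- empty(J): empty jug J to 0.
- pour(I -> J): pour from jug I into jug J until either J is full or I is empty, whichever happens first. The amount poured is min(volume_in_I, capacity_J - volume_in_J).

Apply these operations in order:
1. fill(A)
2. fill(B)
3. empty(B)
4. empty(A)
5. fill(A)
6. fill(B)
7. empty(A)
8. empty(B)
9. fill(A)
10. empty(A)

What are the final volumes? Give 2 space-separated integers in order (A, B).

Answer: 0 0

Derivation:
Step 1: fill(A) -> (A=11 B=0)
Step 2: fill(B) -> (A=11 B=12)
Step 3: empty(B) -> (A=11 B=0)
Step 4: empty(A) -> (A=0 B=0)
Step 5: fill(A) -> (A=11 B=0)
Step 6: fill(B) -> (A=11 B=12)
Step 7: empty(A) -> (A=0 B=12)
Step 8: empty(B) -> (A=0 B=0)
Step 9: fill(A) -> (A=11 B=0)
Step 10: empty(A) -> (A=0 B=0)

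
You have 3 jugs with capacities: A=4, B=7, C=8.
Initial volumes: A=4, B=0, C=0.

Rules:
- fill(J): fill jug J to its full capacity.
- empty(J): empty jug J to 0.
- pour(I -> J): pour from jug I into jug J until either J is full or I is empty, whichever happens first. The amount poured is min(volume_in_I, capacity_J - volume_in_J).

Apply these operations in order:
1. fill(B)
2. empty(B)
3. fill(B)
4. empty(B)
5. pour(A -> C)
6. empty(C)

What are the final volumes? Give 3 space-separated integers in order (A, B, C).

Answer: 0 0 0

Derivation:
Step 1: fill(B) -> (A=4 B=7 C=0)
Step 2: empty(B) -> (A=4 B=0 C=0)
Step 3: fill(B) -> (A=4 B=7 C=0)
Step 4: empty(B) -> (A=4 B=0 C=0)
Step 5: pour(A -> C) -> (A=0 B=0 C=4)
Step 6: empty(C) -> (A=0 B=0 C=0)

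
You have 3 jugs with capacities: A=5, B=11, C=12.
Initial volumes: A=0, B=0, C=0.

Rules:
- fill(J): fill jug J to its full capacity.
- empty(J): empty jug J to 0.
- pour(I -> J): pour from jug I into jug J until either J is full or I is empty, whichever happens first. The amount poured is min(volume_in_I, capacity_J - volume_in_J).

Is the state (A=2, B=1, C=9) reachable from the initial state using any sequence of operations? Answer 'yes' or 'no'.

BFS explored all 496 reachable states.
Reachable set includes: (0,0,0), (0,0,1), (0,0,2), (0,0,3), (0,0,4), (0,0,5), (0,0,6), (0,0,7), (0,0,8), (0,0,9), (0,0,10), (0,0,11) ...
Target (A=2, B=1, C=9) not in reachable set → no.

Answer: no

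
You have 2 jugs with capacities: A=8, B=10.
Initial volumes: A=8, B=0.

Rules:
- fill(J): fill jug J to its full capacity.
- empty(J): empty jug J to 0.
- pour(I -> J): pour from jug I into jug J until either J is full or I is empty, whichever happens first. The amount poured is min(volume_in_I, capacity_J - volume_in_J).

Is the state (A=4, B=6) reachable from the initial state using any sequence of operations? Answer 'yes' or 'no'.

BFS explored all 18 reachable states.
Reachable set includes: (0,0), (0,2), (0,4), (0,6), (0,8), (0,10), (2,0), (2,10), (4,0), (4,10), (6,0), (6,10) ...
Target (A=4, B=6) not in reachable set → no.

Answer: no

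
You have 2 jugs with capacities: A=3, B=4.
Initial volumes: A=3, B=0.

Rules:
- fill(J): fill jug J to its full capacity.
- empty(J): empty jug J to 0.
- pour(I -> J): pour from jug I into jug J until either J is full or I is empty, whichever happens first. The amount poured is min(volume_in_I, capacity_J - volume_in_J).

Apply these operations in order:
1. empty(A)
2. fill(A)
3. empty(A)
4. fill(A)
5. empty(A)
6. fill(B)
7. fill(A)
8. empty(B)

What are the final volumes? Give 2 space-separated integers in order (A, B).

Step 1: empty(A) -> (A=0 B=0)
Step 2: fill(A) -> (A=3 B=0)
Step 3: empty(A) -> (A=0 B=0)
Step 4: fill(A) -> (A=3 B=0)
Step 5: empty(A) -> (A=0 B=0)
Step 6: fill(B) -> (A=0 B=4)
Step 7: fill(A) -> (A=3 B=4)
Step 8: empty(B) -> (A=3 B=0)

Answer: 3 0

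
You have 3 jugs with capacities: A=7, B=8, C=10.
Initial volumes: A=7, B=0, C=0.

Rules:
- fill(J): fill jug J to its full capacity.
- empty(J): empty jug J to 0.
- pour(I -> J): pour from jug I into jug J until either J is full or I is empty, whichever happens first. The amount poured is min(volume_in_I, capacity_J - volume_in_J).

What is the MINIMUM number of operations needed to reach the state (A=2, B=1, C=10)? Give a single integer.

Answer: 7

Derivation:
BFS from (A=7, B=0, C=0). One shortest path:
  1. empty(A) -> (A=0 B=0 C=0)
  2. fill(C) -> (A=0 B=0 C=10)
  3. pour(C -> B) -> (A=0 B=8 C=2)
  4. pour(B -> A) -> (A=7 B=1 C=2)
  5. empty(A) -> (A=0 B=1 C=2)
  6. pour(C -> A) -> (A=2 B=1 C=0)
  7. fill(C) -> (A=2 B=1 C=10)
Reached target in 7 moves.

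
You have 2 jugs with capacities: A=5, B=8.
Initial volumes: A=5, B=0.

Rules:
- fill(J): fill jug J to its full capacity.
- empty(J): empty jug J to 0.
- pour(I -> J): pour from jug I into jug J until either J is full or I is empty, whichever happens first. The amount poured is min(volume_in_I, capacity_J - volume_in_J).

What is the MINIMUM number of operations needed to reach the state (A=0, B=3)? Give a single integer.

Answer: 4

Derivation:
BFS from (A=5, B=0). One shortest path:
  1. empty(A) -> (A=0 B=0)
  2. fill(B) -> (A=0 B=8)
  3. pour(B -> A) -> (A=5 B=3)
  4. empty(A) -> (A=0 B=3)
Reached target in 4 moves.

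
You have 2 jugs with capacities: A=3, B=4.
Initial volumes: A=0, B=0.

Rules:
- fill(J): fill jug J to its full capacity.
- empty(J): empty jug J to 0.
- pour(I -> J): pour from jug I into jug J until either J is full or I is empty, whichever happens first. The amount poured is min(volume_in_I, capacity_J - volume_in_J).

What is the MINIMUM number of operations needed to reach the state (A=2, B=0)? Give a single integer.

BFS from (A=0, B=0). One shortest path:
  1. fill(A) -> (A=3 B=0)
  2. pour(A -> B) -> (A=0 B=3)
  3. fill(A) -> (A=3 B=3)
  4. pour(A -> B) -> (A=2 B=4)
  5. empty(B) -> (A=2 B=0)
Reached target in 5 moves.

Answer: 5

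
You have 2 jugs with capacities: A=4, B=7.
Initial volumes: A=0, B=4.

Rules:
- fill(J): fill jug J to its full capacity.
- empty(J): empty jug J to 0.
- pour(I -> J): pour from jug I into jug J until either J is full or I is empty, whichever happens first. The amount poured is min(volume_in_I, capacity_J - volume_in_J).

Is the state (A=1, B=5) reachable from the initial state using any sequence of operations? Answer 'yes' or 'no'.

BFS explored all 22 reachable states.
Reachable set includes: (0,0), (0,1), (0,2), (0,3), (0,4), (0,5), (0,6), (0,7), (1,0), (1,7), (2,0), (2,7) ...
Target (A=1, B=5) not in reachable set → no.

Answer: no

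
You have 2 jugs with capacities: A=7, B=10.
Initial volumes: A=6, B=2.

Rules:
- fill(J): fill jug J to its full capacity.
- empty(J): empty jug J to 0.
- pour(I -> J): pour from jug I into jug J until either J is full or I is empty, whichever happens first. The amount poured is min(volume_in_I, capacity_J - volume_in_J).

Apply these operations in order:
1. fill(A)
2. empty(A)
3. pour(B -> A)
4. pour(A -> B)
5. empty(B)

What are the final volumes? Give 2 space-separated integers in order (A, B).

Step 1: fill(A) -> (A=7 B=2)
Step 2: empty(A) -> (A=0 B=2)
Step 3: pour(B -> A) -> (A=2 B=0)
Step 4: pour(A -> B) -> (A=0 B=2)
Step 5: empty(B) -> (A=0 B=0)

Answer: 0 0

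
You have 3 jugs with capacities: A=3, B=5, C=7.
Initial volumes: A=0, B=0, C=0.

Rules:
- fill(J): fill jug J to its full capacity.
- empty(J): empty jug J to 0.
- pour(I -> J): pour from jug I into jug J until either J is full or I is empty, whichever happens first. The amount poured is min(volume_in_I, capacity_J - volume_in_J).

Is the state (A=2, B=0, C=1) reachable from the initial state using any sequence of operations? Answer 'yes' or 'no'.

Answer: yes

Derivation:
BFS from (A=0, B=0, C=0):
  1. fill(A) -> (A=3 B=0 C=0)
  2. fill(B) -> (A=3 B=5 C=0)
  3. pour(A -> C) -> (A=0 B=5 C=3)
  4. pour(B -> A) -> (A=3 B=2 C=3)
  5. pour(A -> C) -> (A=0 B=2 C=6)
  6. pour(B -> A) -> (A=2 B=0 C=6)
  7. pour(C -> B) -> (A=2 B=5 C=1)
  8. empty(B) -> (A=2 B=0 C=1)
Target reached → yes.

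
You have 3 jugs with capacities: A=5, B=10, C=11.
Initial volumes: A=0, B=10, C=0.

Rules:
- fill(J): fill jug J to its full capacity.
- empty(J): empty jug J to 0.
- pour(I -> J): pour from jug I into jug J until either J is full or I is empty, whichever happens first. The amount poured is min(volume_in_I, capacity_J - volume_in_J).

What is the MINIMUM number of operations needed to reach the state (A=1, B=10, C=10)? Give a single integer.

Answer: 6

Derivation:
BFS from (A=0, B=10, C=0). One shortest path:
  1. empty(B) -> (A=0 B=0 C=0)
  2. fill(C) -> (A=0 B=0 C=11)
  3. pour(C -> B) -> (A=0 B=10 C=1)
  4. pour(C -> A) -> (A=1 B=10 C=0)
  5. pour(B -> C) -> (A=1 B=0 C=10)
  6. fill(B) -> (A=1 B=10 C=10)
Reached target in 6 moves.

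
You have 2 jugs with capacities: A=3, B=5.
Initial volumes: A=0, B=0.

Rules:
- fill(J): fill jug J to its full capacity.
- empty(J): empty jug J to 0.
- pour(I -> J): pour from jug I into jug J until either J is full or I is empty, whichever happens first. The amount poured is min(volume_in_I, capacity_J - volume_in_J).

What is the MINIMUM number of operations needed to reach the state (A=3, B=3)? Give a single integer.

BFS from (A=0, B=0). One shortest path:
  1. fill(A) -> (A=3 B=0)
  2. pour(A -> B) -> (A=0 B=3)
  3. fill(A) -> (A=3 B=3)
Reached target in 3 moves.

Answer: 3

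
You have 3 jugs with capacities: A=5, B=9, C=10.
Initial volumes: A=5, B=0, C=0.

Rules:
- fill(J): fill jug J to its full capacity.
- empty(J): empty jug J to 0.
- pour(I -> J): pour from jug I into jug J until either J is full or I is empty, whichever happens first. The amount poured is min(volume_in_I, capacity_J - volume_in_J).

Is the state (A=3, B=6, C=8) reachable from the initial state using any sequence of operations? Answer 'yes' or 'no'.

Answer: no

Derivation:
BFS explored all 372 reachable states.
Reachable set includes: (0,0,0), (0,0,1), (0,0,2), (0,0,3), (0,0,4), (0,0,5), (0,0,6), (0,0,7), (0,0,8), (0,0,9), (0,0,10), (0,1,0) ...
Target (A=3, B=6, C=8) not in reachable set → no.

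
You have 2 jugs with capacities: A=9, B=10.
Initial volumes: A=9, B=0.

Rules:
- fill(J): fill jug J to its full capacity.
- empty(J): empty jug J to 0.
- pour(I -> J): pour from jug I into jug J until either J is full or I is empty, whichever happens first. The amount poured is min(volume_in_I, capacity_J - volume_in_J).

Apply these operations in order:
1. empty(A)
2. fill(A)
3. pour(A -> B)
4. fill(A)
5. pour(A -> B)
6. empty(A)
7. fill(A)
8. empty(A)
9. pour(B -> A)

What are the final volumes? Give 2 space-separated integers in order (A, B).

Step 1: empty(A) -> (A=0 B=0)
Step 2: fill(A) -> (A=9 B=0)
Step 3: pour(A -> B) -> (A=0 B=9)
Step 4: fill(A) -> (A=9 B=9)
Step 5: pour(A -> B) -> (A=8 B=10)
Step 6: empty(A) -> (A=0 B=10)
Step 7: fill(A) -> (A=9 B=10)
Step 8: empty(A) -> (A=0 B=10)
Step 9: pour(B -> A) -> (A=9 B=1)

Answer: 9 1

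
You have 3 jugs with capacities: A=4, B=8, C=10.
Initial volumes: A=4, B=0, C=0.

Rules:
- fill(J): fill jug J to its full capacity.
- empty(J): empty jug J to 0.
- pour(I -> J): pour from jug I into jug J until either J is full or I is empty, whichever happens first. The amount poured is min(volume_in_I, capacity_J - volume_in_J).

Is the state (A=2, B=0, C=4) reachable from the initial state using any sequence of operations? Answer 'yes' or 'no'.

BFS from (A=4, B=0, C=0):
  1. fill(C) -> (A=4 B=0 C=10)
  2. pour(C -> B) -> (A=4 B=8 C=2)
  3. empty(B) -> (A=4 B=0 C=2)
  4. pour(A -> B) -> (A=0 B=4 C=2)
  5. pour(C -> A) -> (A=2 B=4 C=0)
  6. pour(B -> C) -> (A=2 B=0 C=4)
Target reached → yes.

Answer: yes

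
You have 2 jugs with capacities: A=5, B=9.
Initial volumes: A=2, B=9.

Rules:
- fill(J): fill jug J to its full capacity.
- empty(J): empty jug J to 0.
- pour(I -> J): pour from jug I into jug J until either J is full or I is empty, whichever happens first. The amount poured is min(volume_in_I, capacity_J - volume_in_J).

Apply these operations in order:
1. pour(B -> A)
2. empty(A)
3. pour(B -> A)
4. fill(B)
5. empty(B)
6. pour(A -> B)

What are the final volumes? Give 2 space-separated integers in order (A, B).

Answer: 0 5

Derivation:
Step 1: pour(B -> A) -> (A=5 B=6)
Step 2: empty(A) -> (A=0 B=6)
Step 3: pour(B -> A) -> (A=5 B=1)
Step 4: fill(B) -> (A=5 B=9)
Step 5: empty(B) -> (A=5 B=0)
Step 6: pour(A -> B) -> (A=0 B=5)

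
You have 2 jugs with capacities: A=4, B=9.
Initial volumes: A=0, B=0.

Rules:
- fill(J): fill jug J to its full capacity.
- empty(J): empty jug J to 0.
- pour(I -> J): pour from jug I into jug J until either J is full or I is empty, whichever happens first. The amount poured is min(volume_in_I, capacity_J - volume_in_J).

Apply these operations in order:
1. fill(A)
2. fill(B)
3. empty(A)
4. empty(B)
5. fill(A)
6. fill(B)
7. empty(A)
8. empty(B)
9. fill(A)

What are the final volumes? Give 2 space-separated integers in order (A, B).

Answer: 4 0

Derivation:
Step 1: fill(A) -> (A=4 B=0)
Step 2: fill(B) -> (A=4 B=9)
Step 3: empty(A) -> (A=0 B=9)
Step 4: empty(B) -> (A=0 B=0)
Step 5: fill(A) -> (A=4 B=0)
Step 6: fill(B) -> (A=4 B=9)
Step 7: empty(A) -> (A=0 B=9)
Step 8: empty(B) -> (A=0 B=0)
Step 9: fill(A) -> (A=4 B=0)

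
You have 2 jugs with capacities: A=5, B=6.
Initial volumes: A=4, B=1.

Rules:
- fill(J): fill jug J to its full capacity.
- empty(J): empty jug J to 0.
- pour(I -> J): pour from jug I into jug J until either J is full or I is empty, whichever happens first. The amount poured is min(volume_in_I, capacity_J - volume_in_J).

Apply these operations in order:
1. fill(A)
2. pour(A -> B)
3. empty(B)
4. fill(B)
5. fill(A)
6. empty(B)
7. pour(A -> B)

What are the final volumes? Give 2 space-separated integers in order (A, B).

Answer: 0 5

Derivation:
Step 1: fill(A) -> (A=5 B=1)
Step 2: pour(A -> B) -> (A=0 B=6)
Step 3: empty(B) -> (A=0 B=0)
Step 4: fill(B) -> (A=0 B=6)
Step 5: fill(A) -> (A=5 B=6)
Step 6: empty(B) -> (A=5 B=0)
Step 7: pour(A -> B) -> (A=0 B=5)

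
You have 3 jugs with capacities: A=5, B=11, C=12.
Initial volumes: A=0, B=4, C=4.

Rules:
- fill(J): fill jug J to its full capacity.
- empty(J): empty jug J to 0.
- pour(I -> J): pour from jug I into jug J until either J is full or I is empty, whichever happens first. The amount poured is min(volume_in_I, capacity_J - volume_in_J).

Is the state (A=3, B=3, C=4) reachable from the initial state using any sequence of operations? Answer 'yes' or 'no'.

Answer: no

Derivation:
BFS explored all 496 reachable states.
Reachable set includes: (0,0,0), (0,0,1), (0,0,2), (0,0,3), (0,0,4), (0,0,5), (0,0,6), (0,0,7), (0,0,8), (0,0,9), (0,0,10), (0,0,11) ...
Target (A=3, B=3, C=4) not in reachable set → no.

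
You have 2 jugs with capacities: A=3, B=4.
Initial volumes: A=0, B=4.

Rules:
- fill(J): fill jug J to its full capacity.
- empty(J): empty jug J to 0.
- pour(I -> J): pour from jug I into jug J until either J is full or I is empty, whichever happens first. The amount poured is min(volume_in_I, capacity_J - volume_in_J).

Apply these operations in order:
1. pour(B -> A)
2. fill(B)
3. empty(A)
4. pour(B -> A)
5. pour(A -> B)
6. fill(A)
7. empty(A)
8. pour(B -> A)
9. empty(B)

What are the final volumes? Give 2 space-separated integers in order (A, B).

Answer: 3 0

Derivation:
Step 1: pour(B -> A) -> (A=3 B=1)
Step 2: fill(B) -> (A=3 B=4)
Step 3: empty(A) -> (A=0 B=4)
Step 4: pour(B -> A) -> (A=3 B=1)
Step 5: pour(A -> B) -> (A=0 B=4)
Step 6: fill(A) -> (A=3 B=4)
Step 7: empty(A) -> (A=0 B=4)
Step 8: pour(B -> A) -> (A=3 B=1)
Step 9: empty(B) -> (A=3 B=0)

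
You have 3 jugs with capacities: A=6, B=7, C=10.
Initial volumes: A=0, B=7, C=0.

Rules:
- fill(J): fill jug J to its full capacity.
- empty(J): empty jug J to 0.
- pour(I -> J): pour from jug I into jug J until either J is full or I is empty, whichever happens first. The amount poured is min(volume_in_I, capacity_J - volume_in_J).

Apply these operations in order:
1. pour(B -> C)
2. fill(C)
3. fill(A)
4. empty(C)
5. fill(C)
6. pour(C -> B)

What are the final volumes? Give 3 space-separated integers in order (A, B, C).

Step 1: pour(B -> C) -> (A=0 B=0 C=7)
Step 2: fill(C) -> (A=0 B=0 C=10)
Step 3: fill(A) -> (A=6 B=0 C=10)
Step 4: empty(C) -> (A=6 B=0 C=0)
Step 5: fill(C) -> (A=6 B=0 C=10)
Step 6: pour(C -> B) -> (A=6 B=7 C=3)

Answer: 6 7 3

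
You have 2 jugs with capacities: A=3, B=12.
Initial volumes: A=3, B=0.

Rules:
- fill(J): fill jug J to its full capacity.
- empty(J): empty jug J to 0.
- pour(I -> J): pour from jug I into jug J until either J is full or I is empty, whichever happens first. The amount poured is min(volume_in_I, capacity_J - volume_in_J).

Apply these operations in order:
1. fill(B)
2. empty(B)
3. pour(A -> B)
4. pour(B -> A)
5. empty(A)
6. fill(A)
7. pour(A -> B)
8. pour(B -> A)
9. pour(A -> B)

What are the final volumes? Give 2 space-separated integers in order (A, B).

Answer: 0 3

Derivation:
Step 1: fill(B) -> (A=3 B=12)
Step 2: empty(B) -> (A=3 B=0)
Step 3: pour(A -> B) -> (A=0 B=3)
Step 4: pour(B -> A) -> (A=3 B=0)
Step 5: empty(A) -> (A=0 B=0)
Step 6: fill(A) -> (A=3 B=0)
Step 7: pour(A -> B) -> (A=0 B=3)
Step 8: pour(B -> A) -> (A=3 B=0)
Step 9: pour(A -> B) -> (A=0 B=3)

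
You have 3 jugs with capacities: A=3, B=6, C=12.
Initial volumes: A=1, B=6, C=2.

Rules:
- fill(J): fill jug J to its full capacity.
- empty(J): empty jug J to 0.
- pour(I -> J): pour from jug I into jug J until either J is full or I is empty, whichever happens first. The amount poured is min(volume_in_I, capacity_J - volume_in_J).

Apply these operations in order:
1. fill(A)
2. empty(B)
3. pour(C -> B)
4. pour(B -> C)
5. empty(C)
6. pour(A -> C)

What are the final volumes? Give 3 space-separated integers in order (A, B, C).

Step 1: fill(A) -> (A=3 B=6 C=2)
Step 2: empty(B) -> (A=3 B=0 C=2)
Step 3: pour(C -> B) -> (A=3 B=2 C=0)
Step 4: pour(B -> C) -> (A=3 B=0 C=2)
Step 5: empty(C) -> (A=3 B=0 C=0)
Step 6: pour(A -> C) -> (A=0 B=0 C=3)

Answer: 0 0 3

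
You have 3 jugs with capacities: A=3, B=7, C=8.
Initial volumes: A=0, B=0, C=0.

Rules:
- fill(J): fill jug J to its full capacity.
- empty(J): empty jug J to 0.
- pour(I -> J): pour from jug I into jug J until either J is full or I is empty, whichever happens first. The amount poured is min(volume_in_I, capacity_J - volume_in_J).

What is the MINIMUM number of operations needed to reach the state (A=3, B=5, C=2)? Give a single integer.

Answer: 7

Derivation:
BFS from (A=0, B=0, C=0). One shortest path:
  1. fill(A) -> (A=3 B=0 C=0)
  2. fill(B) -> (A=3 B=7 C=0)
  3. pour(A -> C) -> (A=0 B=7 C=3)
  4. pour(B -> C) -> (A=0 B=2 C=8)
  5. pour(C -> A) -> (A=3 B=2 C=5)
  6. pour(A -> B) -> (A=0 B=5 C=5)
  7. pour(C -> A) -> (A=3 B=5 C=2)
Reached target in 7 moves.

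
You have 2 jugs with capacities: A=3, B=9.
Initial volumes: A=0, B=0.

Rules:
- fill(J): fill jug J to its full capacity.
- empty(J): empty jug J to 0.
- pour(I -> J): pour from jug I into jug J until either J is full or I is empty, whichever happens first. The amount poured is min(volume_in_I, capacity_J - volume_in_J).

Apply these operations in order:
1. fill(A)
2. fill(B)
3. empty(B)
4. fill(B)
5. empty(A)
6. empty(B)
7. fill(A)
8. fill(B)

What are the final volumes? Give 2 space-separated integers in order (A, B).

Step 1: fill(A) -> (A=3 B=0)
Step 2: fill(B) -> (A=3 B=9)
Step 3: empty(B) -> (A=3 B=0)
Step 4: fill(B) -> (A=3 B=9)
Step 5: empty(A) -> (A=0 B=9)
Step 6: empty(B) -> (A=0 B=0)
Step 7: fill(A) -> (A=3 B=0)
Step 8: fill(B) -> (A=3 B=9)

Answer: 3 9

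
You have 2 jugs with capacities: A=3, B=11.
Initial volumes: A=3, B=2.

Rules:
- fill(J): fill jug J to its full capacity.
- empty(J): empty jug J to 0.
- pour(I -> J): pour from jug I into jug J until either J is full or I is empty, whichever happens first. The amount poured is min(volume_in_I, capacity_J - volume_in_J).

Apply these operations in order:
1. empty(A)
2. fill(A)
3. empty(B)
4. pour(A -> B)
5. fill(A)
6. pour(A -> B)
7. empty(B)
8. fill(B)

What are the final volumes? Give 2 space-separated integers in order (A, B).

Step 1: empty(A) -> (A=0 B=2)
Step 2: fill(A) -> (A=3 B=2)
Step 3: empty(B) -> (A=3 B=0)
Step 4: pour(A -> B) -> (A=0 B=3)
Step 5: fill(A) -> (A=3 B=3)
Step 6: pour(A -> B) -> (A=0 B=6)
Step 7: empty(B) -> (A=0 B=0)
Step 8: fill(B) -> (A=0 B=11)

Answer: 0 11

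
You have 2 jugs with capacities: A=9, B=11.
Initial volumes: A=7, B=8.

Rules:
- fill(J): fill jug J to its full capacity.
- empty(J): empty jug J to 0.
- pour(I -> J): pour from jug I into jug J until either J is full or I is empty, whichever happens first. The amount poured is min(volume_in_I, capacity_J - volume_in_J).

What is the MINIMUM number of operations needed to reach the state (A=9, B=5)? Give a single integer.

BFS from (A=7, B=8). One shortest path:
  1. empty(B) -> (A=7 B=0)
  2. pour(A -> B) -> (A=0 B=7)
  3. fill(A) -> (A=9 B=7)
  4. pour(A -> B) -> (A=5 B=11)
  5. empty(B) -> (A=5 B=0)
  6. pour(A -> B) -> (A=0 B=5)
  7. fill(A) -> (A=9 B=5)
Reached target in 7 moves.

Answer: 7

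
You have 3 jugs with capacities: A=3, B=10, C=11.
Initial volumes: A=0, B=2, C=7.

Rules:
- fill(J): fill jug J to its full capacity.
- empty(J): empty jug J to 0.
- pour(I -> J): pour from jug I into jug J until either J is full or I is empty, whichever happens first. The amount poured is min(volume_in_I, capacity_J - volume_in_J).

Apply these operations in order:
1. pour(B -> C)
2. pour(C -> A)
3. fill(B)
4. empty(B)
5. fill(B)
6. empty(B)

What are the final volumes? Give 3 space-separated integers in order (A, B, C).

Step 1: pour(B -> C) -> (A=0 B=0 C=9)
Step 2: pour(C -> A) -> (A=3 B=0 C=6)
Step 3: fill(B) -> (A=3 B=10 C=6)
Step 4: empty(B) -> (A=3 B=0 C=6)
Step 5: fill(B) -> (A=3 B=10 C=6)
Step 6: empty(B) -> (A=3 B=0 C=6)

Answer: 3 0 6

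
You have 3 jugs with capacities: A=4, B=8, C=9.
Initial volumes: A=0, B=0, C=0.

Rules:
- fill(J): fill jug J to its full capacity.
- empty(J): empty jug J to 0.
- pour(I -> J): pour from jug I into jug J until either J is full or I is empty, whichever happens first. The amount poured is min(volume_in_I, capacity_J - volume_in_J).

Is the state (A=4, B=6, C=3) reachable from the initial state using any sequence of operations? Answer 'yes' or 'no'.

BFS from (A=0, B=0, C=0):
  1. fill(C) -> (A=0 B=0 C=9)
  2. pour(C -> B) -> (A=0 B=8 C=1)
  3. pour(C -> A) -> (A=1 B=8 C=0)
  4. pour(B -> C) -> (A=1 B=0 C=8)
  5. fill(B) -> (A=1 B=8 C=8)
  6. pour(B -> A) -> (A=4 B=5 C=8)
  7. pour(A -> C) -> (A=3 B=5 C=9)
  8. pour(C -> B) -> (A=3 B=8 C=6)
  9. empty(B) -> (A=3 B=0 C=6)
  10. pour(C -> B) -> (A=3 B=6 C=0)
  11. pour(A -> C) -> (A=0 B=6 C=3)
  12. fill(A) -> (A=4 B=6 C=3)
Target reached → yes.

Answer: yes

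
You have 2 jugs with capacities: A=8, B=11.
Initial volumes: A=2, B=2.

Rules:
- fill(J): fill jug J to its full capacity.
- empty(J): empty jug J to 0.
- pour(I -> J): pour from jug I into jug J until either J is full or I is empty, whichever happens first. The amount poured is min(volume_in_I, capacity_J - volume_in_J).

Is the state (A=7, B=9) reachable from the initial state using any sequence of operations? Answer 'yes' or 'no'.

Answer: no

Derivation:
BFS explored all 39 reachable states.
Reachable set includes: (0,0), (0,1), (0,2), (0,3), (0,4), (0,5), (0,6), (0,7), (0,8), (0,9), (0,10), (0,11) ...
Target (A=7, B=9) not in reachable set → no.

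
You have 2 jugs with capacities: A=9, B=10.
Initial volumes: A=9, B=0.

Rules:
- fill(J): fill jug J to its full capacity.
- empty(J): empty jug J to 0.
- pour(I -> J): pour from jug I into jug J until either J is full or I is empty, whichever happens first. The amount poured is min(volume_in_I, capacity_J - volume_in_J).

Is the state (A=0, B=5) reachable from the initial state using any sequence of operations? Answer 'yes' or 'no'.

BFS from (A=9, B=0):
  1. pour(A -> B) -> (A=0 B=9)
  2. fill(A) -> (A=9 B=9)
  3. pour(A -> B) -> (A=8 B=10)
  4. empty(B) -> (A=8 B=0)
  5. pour(A -> B) -> (A=0 B=8)
  6. fill(A) -> (A=9 B=8)
  7. pour(A -> B) -> (A=7 B=10)
  8. empty(B) -> (A=7 B=0)
  9. pour(A -> B) -> (A=0 B=7)
  10. fill(A) -> (A=9 B=7)
  11. pour(A -> B) -> (A=6 B=10)
  12. empty(B) -> (A=6 B=0)
  13. pour(A -> B) -> (A=0 B=6)
  14. fill(A) -> (A=9 B=6)
  15. pour(A -> B) -> (A=5 B=10)
  16. empty(B) -> (A=5 B=0)
  17. pour(A -> B) -> (A=0 B=5)
Target reached → yes.

Answer: yes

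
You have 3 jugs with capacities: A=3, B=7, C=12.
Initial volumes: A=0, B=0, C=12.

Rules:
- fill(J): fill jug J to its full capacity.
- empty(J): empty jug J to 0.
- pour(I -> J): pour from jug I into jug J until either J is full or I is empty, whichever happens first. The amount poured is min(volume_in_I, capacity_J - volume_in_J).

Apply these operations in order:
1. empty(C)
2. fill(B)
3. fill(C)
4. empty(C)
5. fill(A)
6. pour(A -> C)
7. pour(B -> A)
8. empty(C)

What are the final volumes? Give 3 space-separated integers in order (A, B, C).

Step 1: empty(C) -> (A=0 B=0 C=0)
Step 2: fill(B) -> (A=0 B=7 C=0)
Step 3: fill(C) -> (A=0 B=7 C=12)
Step 4: empty(C) -> (A=0 B=7 C=0)
Step 5: fill(A) -> (A=3 B=7 C=0)
Step 6: pour(A -> C) -> (A=0 B=7 C=3)
Step 7: pour(B -> A) -> (A=3 B=4 C=3)
Step 8: empty(C) -> (A=3 B=4 C=0)

Answer: 3 4 0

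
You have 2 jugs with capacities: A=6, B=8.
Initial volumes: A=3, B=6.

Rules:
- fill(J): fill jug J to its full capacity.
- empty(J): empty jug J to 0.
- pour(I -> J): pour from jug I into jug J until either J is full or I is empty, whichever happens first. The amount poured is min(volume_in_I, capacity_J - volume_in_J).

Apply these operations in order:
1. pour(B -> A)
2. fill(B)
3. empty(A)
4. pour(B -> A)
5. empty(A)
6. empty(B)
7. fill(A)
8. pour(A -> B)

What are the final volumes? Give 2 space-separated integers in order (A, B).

Step 1: pour(B -> A) -> (A=6 B=3)
Step 2: fill(B) -> (A=6 B=8)
Step 3: empty(A) -> (A=0 B=8)
Step 4: pour(B -> A) -> (A=6 B=2)
Step 5: empty(A) -> (A=0 B=2)
Step 6: empty(B) -> (A=0 B=0)
Step 7: fill(A) -> (A=6 B=0)
Step 8: pour(A -> B) -> (A=0 B=6)

Answer: 0 6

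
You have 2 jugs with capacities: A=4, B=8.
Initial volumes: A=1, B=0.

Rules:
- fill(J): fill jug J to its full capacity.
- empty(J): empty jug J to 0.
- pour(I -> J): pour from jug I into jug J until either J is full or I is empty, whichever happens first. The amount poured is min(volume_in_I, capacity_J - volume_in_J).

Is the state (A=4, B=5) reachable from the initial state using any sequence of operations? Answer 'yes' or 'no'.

Answer: yes

Derivation:
BFS from (A=1, B=0):
  1. fill(B) -> (A=1 B=8)
  2. pour(B -> A) -> (A=4 B=5)
Target reached → yes.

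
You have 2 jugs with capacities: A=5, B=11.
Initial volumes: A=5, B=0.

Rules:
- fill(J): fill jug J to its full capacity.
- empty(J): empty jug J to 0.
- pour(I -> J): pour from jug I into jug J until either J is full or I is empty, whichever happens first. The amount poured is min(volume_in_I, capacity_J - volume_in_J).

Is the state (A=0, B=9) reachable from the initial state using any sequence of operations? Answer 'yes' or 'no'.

BFS from (A=5, B=0):
  1. pour(A -> B) -> (A=0 B=5)
  2. fill(A) -> (A=5 B=5)
  3. pour(A -> B) -> (A=0 B=10)
  4. fill(A) -> (A=5 B=10)
  5. pour(A -> B) -> (A=4 B=11)
  6. empty(B) -> (A=4 B=0)
  7. pour(A -> B) -> (A=0 B=4)
  8. fill(A) -> (A=5 B=4)
  9. pour(A -> B) -> (A=0 B=9)
Target reached → yes.

Answer: yes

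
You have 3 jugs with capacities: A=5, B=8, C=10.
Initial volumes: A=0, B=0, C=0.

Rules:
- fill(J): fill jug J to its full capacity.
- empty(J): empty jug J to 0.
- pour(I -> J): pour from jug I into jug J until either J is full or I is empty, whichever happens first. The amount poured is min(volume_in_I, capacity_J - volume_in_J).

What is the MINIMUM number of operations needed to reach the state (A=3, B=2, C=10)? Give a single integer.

Answer: 7

Derivation:
BFS from (A=0, B=0, C=0). One shortest path:
  1. fill(C) -> (A=0 B=0 C=10)
  2. pour(C -> B) -> (A=0 B=8 C=2)
  3. pour(B -> A) -> (A=5 B=3 C=2)
  4. empty(A) -> (A=0 B=3 C=2)
  5. pour(B -> A) -> (A=3 B=0 C=2)
  6. pour(C -> B) -> (A=3 B=2 C=0)
  7. fill(C) -> (A=3 B=2 C=10)
Reached target in 7 moves.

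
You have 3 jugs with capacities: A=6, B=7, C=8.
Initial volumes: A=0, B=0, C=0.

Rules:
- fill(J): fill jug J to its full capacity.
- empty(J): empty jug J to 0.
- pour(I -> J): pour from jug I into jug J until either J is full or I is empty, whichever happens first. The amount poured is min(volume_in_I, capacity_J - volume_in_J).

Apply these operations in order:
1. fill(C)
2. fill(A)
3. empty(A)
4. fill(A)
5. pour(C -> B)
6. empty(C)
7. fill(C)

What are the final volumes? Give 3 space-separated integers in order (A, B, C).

Step 1: fill(C) -> (A=0 B=0 C=8)
Step 2: fill(A) -> (A=6 B=0 C=8)
Step 3: empty(A) -> (A=0 B=0 C=8)
Step 4: fill(A) -> (A=6 B=0 C=8)
Step 5: pour(C -> B) -> (A=6 B=7 C=1)
Step 6: empty(C) -> (A=6 B=7 C=0)
Step 7: fill(C) -> (A=6 B=7 C=8)

Answer: 6 7 8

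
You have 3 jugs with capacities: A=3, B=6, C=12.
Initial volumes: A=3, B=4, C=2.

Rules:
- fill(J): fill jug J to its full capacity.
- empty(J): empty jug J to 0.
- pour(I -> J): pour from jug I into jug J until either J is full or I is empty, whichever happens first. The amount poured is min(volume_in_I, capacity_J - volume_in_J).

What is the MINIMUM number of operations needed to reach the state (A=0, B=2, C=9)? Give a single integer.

BFS from (A=3, B=4, C=2). One shortest path:
  1. empty(A) -> (A=0 B=4 C=2)
  2. empty(B) -> (A=0 B=0 C=2)
  3. pour(C -> B) -> (A=0 B=2 C=0)
  4. fill(C) -> (A=0 B=2 C=12)
  5. pour(C -> A) -> (A=3 B=2 C=9)
  6. empty(A) -> (A=0 B=2 C=9)
Reached target in 6 moves.

Answer: 6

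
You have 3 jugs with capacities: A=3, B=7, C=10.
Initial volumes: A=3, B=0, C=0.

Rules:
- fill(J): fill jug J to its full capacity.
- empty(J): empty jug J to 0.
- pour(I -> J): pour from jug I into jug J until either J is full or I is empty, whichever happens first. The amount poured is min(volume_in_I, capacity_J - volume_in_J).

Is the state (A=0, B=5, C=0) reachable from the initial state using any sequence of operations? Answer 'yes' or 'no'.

Answer: yes

Derivation:
BFS from (A=3, B=0, C=0):
  1. pour(A -> B) -> (A=0 B=3 C=0)
  2. fill(A) -> (A=3 B=3 C=0)
  3. pour(A -> B) -> (A=0 B=6 C=0)
  4. fill(A) -> (A=3 B=6 C=0)
  5. pour(A -> B) -> (A=2 B=7 C=0)
  6. empty(B) -> (A=2 B=0 C=0)
  7. pour(A -> B) -> (A=0 B=2 C=0)
  8. fill(A) -> (A=3 B=2 C=0)
  9. pour(A -> B) -> (A=0 B=5 C=0)
Target reached → yes.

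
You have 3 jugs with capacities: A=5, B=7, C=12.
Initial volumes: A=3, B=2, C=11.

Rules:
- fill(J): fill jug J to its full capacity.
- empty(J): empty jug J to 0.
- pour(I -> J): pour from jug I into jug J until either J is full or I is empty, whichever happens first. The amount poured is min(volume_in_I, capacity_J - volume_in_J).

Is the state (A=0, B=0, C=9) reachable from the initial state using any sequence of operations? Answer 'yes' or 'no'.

Answer: yes

Derivation:
BFS from (A=3, B=2, C=11):
  1. empty(B) -> (A=3 B=0 C=11)
  2. pour(C -> A) -> (A=5 B=0 C=9)
  3. empty(A) -> (A=0 B=0 C=9)
Target reached → yes.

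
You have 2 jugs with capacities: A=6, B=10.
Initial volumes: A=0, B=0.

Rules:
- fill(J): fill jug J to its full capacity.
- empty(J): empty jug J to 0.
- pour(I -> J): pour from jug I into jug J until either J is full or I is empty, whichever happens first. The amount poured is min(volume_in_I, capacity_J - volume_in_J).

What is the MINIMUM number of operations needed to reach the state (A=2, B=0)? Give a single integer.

BFS from (A=0, B=0). One shortest path:
  1. fill(A) -> (A=6 B=0)
  2. pour(A -> B) -> (A=0 B=6)
  3. fill(A) -> (A=6 B=6)
  4. pour(A -> B) -> (A=2 B=10)
  5. empty(B) -> (A=2 B=0)
Reached target in 5 moves.

Answer: 5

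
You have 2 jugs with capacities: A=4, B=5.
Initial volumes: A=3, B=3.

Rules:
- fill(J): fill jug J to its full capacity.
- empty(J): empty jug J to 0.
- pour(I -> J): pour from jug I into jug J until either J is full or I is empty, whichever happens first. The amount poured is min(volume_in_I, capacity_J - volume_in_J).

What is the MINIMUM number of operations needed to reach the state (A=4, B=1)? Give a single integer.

BFS from (A=3, B=3). One shortest path:
  1. empty(A) -> (A=0 B=3)
  2. fill(B) -> (A=0 B=5)
  3. pour(B -> A) -> (A=4 B=1)
Reached target in 3 moves.

Answer: 3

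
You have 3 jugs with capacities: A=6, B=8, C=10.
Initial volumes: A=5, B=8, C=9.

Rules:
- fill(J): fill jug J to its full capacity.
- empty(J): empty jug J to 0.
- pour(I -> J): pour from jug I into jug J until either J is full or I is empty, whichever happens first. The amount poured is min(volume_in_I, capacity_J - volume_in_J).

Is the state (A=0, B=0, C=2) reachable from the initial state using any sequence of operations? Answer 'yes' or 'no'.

BFS from (A=5, B=8, C=9):
  1. empty(A) -> (A=0 B=8 C=9)
  2. empty(B) -> (A=0 B=0 C=9)
  3. fill(C) -> (A=0 B=0 C=10)
  4. pour(C -> B) -> (A=0 B=8 C=2)
  5. empty(B) -> (A=0 B=0 C=2)
Target reached → yes.

Answer: yes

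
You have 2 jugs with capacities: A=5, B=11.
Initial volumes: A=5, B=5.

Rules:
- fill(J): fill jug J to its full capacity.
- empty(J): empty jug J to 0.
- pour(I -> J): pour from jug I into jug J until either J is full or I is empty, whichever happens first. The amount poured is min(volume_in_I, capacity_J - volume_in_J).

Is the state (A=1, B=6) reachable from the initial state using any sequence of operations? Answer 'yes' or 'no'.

BFS explored all 32 reachable states.
Reachable set includes: (0,0), (0,1), (0,2), (0,3), (0,4), (0,5), (0,6), (0,7), (0,8), (0,9), (0,10), (0,11) ...
Target (A=1, B=6) not in reachable set → no.

Answer: no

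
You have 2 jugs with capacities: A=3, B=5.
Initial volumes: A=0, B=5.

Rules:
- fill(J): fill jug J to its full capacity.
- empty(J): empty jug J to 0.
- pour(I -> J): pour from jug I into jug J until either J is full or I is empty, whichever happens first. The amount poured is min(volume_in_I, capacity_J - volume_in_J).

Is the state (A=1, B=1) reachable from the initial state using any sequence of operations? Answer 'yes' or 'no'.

Answer: no

Derivation:
BFS explored all 16 reachable states.
Reachable set includes: (0,0), (0,1), (0,2), (0,3), (0,4), (0,5), (1,0), (1,5), (2,0), (2,5), (3,0), (3,1) ...
Target (A=1, B=1) not in reachable set → no.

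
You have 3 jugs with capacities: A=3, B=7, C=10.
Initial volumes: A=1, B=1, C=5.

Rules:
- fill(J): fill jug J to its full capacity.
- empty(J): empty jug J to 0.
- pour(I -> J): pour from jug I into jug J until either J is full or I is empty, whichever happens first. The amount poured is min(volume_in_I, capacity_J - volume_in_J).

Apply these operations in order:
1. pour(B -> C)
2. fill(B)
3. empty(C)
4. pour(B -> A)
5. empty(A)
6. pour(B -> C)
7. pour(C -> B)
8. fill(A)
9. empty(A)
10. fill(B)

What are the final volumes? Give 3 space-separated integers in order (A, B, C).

Answer: 0 7 0

Derivation:
Step 1: pour(B -> C) -> (A=1 B=0 C=6)
Step 2: fill(B) -> (A=1 B=7 C=6)
Step 3: empty(C) -> (A=1 B=7 C=0)
Step 4: pour(B -> A) -> (A=3 B=5 C=0)
Step 5: empty(A) -> (A=0 B=5 C=0)
Step 6: pour(B -> C) -> (A=0 B=0 C=5)
Step 7: pour(C -> B) -> (A=0 B=5 C=0)
Step 8: fill(A) -> (A=3 B=5 C=0)
Step 9: empty(A) -> (A=0 B=5 C=0)
Step 10: fill(B) -> (A=0 B=7 C=0)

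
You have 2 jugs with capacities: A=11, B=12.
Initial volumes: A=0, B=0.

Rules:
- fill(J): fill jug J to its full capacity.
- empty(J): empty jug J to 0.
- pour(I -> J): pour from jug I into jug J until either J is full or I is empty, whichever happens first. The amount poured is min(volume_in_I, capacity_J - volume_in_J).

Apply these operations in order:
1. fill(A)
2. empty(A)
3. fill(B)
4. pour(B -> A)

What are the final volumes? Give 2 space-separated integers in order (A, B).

Answer: 11 1

Derivation:
Step 1: fill(A) -> (A=11 B=0)
Step 2: empty(A) -> (A=0 B=0)
Step 3: fill(B) -> (A=0 B=12)
Step 4: pour(B -> A) -> (A=11 B=1)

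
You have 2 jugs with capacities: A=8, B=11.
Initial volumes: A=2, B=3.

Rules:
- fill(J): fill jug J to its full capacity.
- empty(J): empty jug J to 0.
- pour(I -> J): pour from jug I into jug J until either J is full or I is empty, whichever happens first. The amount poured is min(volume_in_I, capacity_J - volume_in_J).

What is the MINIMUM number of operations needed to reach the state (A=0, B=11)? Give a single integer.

BFS from (A=2, B=3). One shortest path:
  1. fill(A) -> (A=8 B=3)
  2. pour(A -> B) -> (A=0 B=11)
Reached target in 2 moves.

Answer: 2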